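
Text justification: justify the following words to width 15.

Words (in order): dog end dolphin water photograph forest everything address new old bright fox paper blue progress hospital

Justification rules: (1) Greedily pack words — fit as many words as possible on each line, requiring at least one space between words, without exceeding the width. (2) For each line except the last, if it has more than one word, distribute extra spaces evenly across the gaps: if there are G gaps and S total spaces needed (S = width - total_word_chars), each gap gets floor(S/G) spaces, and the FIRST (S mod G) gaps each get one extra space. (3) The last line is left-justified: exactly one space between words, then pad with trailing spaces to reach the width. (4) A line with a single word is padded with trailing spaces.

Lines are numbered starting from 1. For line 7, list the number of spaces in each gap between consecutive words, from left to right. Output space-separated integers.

Answer: 6

Derivation:
Line 1: ['dog', 'end', 'dolphin'] (min_width=15, slack=0)
Line 2: ['water'] (min_width=5, slack=10)
Line 3: ['photograph'] (min_width=10, slack=5)
Line 4: ['forest'] (min_width=6, slack=9)
Line 5: ['everything'] (min_width=10, slack=5)
Line 6: ['address', 'new', 'old'] (min_width=15, slack=0)
Line 7: ['bright', 'fox'] (min_width=10, slack=5)
Line 8: ['paper', 'blue'] (min_width=10, slack=5)
Line 9: ['progress'] (min_width=8, slack=7)
Line 10: ['hospital'] (min_width=8, slack=7)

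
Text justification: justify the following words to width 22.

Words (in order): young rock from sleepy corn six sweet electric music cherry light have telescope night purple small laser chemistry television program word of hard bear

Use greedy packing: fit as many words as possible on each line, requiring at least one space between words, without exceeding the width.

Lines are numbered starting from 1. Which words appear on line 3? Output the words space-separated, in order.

Answer: electric music cherry

Derivation:
Line 1: ['young', 'rock', 'from', 'sleepy'] (min_width=22, slack=0)
Line 2: ['corn', 'six', 'sweet'] (min_width=14, slack=8)
Line 3: ['electric', 'music', 'cherry'] (min_width=21, slack=1)
Line 4: ['light', 'have', 'telescope'] (min_width=20, slack=2)
Line 5: ['night', 'purple', 'small'] (min_width=18, slack=4)
Line 6: ['laser', 'chemistry'] (min_width=15, slack=7)
Line 7: ['television', 'program'] (min_width=18, slack=4)
Line 8: ['word', 'of', 'hard', 'bear'] (min_width=17, slack=5)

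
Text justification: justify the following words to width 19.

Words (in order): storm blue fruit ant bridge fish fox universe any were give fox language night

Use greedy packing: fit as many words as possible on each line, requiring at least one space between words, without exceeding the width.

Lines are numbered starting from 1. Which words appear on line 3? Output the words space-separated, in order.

Line 1: ['storm', 'blue', 'fruit'] (min_width=16, slack=3)
Line 2: ['ant', 'bridge', 'fish', 'fox'] (min_width=19, slack=0)
Line 3: ['universe', 'any', 'were'] (min_width=17, slack=2)
Line 4: ['give', 'fox', 'language'] (min_width=17, slack=2)
Line 5: ['night'] (min_width=5, slack=14)

Answer: universe any were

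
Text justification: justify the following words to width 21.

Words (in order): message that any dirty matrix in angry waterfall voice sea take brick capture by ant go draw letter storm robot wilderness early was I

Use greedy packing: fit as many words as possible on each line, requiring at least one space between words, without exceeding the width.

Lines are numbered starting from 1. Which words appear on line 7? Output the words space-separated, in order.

Answer: wilderness early was

Derivation:
Line 1: ['message', 'that', 'any'] (min_width=16, slack=5)
Line 2: ['dirty', 'matrix', 'in', 'angry'] (min_width=21, slack=0)
Line 3: ['waterfall', 'voice', 'sea'] (min_width=19, slack=2)
Line 4: ['take', 'brick', 'capture', 'by'] (min_width=21, slack=0)
Line 5: ['ant', 'go', 'draw', 'letter'] (min_width=18, slack=3)
Line 6: ['storm', 'robot'] (min_width=11, slack=10)
Line 7: ['wilderness', 'early', 'was'] (min_width=20, slack=1)
Line 8: ['I'] (min_width=1, slack=20)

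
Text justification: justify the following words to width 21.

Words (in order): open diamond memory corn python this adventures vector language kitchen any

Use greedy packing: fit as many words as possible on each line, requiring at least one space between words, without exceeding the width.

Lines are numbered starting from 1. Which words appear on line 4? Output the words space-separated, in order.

Line 1: ['open', 'diamond', 'memory'] (min_width=19, slack=2)
Line 2: ['corn', 'python', 'this'] (min_width=16, slack=5)
Line 3: ['adventures', 'vector'] (min_width=17, slack=4)
Line 4: ['language', 'kitchen', 'any'] (min_width=20, slack=1)

Answer: language kitchen any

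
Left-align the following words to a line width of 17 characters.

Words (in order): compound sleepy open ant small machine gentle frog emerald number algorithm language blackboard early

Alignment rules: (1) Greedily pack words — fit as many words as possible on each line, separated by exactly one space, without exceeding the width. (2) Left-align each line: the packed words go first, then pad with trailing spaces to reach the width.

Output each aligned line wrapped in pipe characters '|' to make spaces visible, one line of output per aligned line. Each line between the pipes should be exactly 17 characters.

Line 1: ['compound', 'sleepy'] (min_width=15, slack=2)
Line 2: ['open', 'ant', 'small'] (min_width=14, slack=3)
Line 3: ['machine', 'gentle'] (min_width=14, slack=3)
Line 4: ['frog', 'emerald'] (min_width=12, slack=5)
Line 5: ['number', 'algorithm'] (min_width=16, slack=1)
Line 6: ['language'] (min_width=8, slack=9)
Line 7: ['blackboard', 'early'] (min_width=16, slack=1)

Answer: |compound sleepy  |
|open ant small   |
|machine gentle   |
|frog emerald     |
|number algorithm |
|language         |
|blackboard early |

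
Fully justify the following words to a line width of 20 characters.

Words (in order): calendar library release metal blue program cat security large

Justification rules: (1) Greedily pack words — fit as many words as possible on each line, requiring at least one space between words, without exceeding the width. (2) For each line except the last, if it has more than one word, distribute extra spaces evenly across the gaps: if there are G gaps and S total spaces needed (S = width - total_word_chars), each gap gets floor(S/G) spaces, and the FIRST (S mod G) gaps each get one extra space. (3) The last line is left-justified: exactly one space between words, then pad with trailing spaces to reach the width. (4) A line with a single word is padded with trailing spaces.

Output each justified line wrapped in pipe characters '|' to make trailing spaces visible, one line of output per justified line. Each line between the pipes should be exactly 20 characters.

Answer: |calendar     library|
|release  metal  blue|
|program cat security|
|large               |

Derivation:
Line 1: ['calendar', 'library'] (min_width=16, slack=4)
Line 2: ['release', 'metal', 'blue'] (min_width=18, slack=2)
Line 3: ['program', 'cat', 'security'] (min_width=20, slack=0)
Line 4: ['large'] (min_width=5, slack=15)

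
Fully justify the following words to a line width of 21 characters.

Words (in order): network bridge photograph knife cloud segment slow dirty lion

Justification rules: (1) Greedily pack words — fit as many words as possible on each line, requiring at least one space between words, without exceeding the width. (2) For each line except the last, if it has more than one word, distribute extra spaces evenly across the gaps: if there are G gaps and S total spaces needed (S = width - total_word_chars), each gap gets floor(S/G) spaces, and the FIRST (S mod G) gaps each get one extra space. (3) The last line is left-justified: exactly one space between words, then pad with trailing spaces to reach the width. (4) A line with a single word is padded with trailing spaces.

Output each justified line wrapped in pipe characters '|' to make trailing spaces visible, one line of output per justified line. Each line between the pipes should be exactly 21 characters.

Line 1: ['network', 'bridge'] (min_width=14, slack=7)
Line 2: ['photograph', 'knife'] (min_width=16, slack=5)
Line 3: ['cloud', 'segment', 'slow'] (min_width=18, slack=3)
Line 4: ['dirty', 'lion'] (min_width=10, slack=11)

Answer: |network        bridge|
|photograph      knife|
|cloud   segment  slow|
|dirty lion           |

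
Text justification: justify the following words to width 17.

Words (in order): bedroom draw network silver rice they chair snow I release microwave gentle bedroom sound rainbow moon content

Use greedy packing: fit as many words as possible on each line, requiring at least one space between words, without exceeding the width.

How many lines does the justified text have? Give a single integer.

Answer: 8

Derivation:
Line 1: ['bedroom', 'draw'] (min_width=12, slack=5)
Line 2: ['network', 'silver'] (min_width=14, slack=3)
Line 3: ['rice', 'they', 'chair'] (min_width=15, slack=2)
Line 4: ['snow', 'I', 'release'] (min_width=14, slack=3)
Line 5: ['microwave', 'gentle'] (min_width=16, slack=1)
Line 6: ['bedroom', 'sound'] (min_width=13, slack=4)
Line 7: ['rainbow', 'moon'] (min_width=12, slack=5)
Line 8: ['content'] (min_width=7, slack=10)
Total lines: 8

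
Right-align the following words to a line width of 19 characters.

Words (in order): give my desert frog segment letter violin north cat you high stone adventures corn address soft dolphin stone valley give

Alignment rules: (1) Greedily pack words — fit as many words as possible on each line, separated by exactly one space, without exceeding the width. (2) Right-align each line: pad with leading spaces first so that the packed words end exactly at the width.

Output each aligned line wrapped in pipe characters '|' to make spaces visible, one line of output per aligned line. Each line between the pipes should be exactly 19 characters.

Answer: |give my desert frog|
|     segment letter|
|   violin north cat|
|     you high stone|
|    adventures corn|
|       address soft|
|      dolphin stone|
|        valley give|

Derivation:
Line 1: ['give', 'my', 'desert', 'frog'] (min_width=19, slack=0)
Line 2: ['segment', 'letter'] (min_width=14, slack=5)
Line 3: ['violin', 'north', 'cat'] (min_width=16, slack=3)
Line 4: ['you', 'high', 'stone'] (min_width=14, slack=5)
Line 5: ['adventures', 'corn'] (min_width=15, slack=4)
Line 6: ['address', 'soft'] (min_width=12, slack=7)
Line 7: ['dolphin', 'stone'] (min_width=13, slack=6)
Line 8: ['valley', 'give'] (min_width=11, slack=8)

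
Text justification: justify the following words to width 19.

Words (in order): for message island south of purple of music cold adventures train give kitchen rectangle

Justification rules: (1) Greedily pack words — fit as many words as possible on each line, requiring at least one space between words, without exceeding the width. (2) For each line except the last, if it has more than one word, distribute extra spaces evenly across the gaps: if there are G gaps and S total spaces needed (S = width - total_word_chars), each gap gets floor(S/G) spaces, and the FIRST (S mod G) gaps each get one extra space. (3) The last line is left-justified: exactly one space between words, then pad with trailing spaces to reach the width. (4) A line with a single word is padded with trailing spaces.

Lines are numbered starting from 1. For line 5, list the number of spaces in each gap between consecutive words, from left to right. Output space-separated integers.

Line 1: ['for', 'message', 'island'] (min_width=18, slack=1)
Line 2: ['south', 'of', 'purple', 'of'] (min_width=18, slack=1)
Line 3: ['music', 'cold'] (min_width=10, slack=9)
Line 4: ['adventures', 'train'] (min_width=16, slack=3)
Line 5: ['give', 'kitchen'] (min_width=12, slack=7)
Line 6: ['rectangle'] (min_width=9, slack=10)

Answer: 8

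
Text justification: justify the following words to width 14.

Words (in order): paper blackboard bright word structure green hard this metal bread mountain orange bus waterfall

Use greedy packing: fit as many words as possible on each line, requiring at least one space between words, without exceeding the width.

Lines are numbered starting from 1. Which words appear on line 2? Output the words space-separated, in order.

Answer: blackboard

Derivation:
Line 1: ['paper'] (min_width=5, slack=9)
Line 2: ['blackboard'] (min_width=10, slack=4)
Line 3: ['bright', 'word'] (min_width=11, slack=3)
Line 4: ['structure'] (min_width=9, slack=5)
Line 5: ['green', 'hard'] (min_width=10, slack=4)
Line 6: ['this', 'metal'] (min_width=10, slack=4)
Line 7: ['bread', 'mountain'] (min_width=14, slack=0)
Line 8: ['orange', 'bus'] (min_width=10, slack=4)
Line 9: ['waterfall'] (min_width=9, slack=5)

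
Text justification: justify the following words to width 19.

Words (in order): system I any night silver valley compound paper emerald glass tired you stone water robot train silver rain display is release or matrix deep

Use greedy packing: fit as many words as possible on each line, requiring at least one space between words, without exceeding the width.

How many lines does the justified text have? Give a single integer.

Answer: 9

Derivation:
Line 1: ['system', 'I', 'any', 'night'] (min_width=18, slack=1)
Line 2: ['silver', 'valley'] (min_width=13, slack=6)
Line 3: ['compound', 'paper'] (min_width=14, slack=5)
Line 4: ['emerald', 'glass', 'tired'] (min_width=19, slack=0)
Line 5: ['you', 'stone', 'water'] (min_width=15, slack=4)
Line 6: ['robot', 'train', 'silver'] (min_width=18, slack=1)
Line 7: ['rain', 'display', 'is'] (min_width=15, slack=4)
Line 8: ['release', 'or', 'matrix'] (min_width=17, slack=2)
Line 9: ['deep'] (min_width=4, slack=15)
Total lines: 9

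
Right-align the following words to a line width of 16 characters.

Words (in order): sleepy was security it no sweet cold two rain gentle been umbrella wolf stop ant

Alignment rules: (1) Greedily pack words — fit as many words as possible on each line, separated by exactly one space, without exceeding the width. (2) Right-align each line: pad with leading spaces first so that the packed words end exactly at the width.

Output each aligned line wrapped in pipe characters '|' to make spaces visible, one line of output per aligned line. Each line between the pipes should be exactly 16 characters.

Line 1: ['sleepy', 'was'] (min_width=10, slack=6)
Line 2: ['security', 'it', 'no'] (min_width=14, slack=2)
Line 3: ['sweet', 'cold', 'two'] (min_width=14, slack=2)
Line 4: ['rain', 'gentle', 'been'] (min_width=16, slack=0)
Line 5: ['umbrella', 'wolf'] (min_width=13, slack=3)
Line 6: ['stop', 'ant'] (min_width=8, slack=8)

Answer: |      sleepy was|
|  security it no|
|  sweet cold two|
|rain gentle been|
|   umbrella wolf|
|        stop ant|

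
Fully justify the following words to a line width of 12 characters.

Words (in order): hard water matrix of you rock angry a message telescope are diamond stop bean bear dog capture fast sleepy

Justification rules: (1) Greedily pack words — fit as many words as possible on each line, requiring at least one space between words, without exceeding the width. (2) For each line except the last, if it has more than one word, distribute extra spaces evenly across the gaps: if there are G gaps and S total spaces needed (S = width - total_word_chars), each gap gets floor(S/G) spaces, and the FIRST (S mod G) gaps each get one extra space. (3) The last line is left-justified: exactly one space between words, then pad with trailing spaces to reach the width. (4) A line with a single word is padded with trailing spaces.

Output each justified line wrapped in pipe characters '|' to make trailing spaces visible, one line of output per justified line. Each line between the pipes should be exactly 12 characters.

Answer: |hard   water|
|matrix    of|
|you     rock|
|angry      a|
|message     |
|telescope   |
|are  diamond|
|stop    bean|
|bear     dog|
|capture fast|
|sleepy      |

Derivation:
Line 1: ['hard', 'water'] (min_width=10, slack=2)
Line 2: ['matrix', 'of'] (min_width=9, slack=3)
Line 3: ['you', 'rock'] (min_width=8, slack=4)
Line 4: ['angry', 'a'] (min_width=7, slack=5)
Line 5: ['message'] (min_width=7, slack=5)
Line 6: ['telescope'] (min_width=9, slack=3)
Line 7: ['are', 'diamond'] (min_width=11, slack=1)
Line 8: ['stop', 'bean'] (min_width=9, slack=3)
Line 9: ['bear', 'dog'] (min_width=8, slack=4)
Line 10: ['capture', 'fast'] (min_width=12, slack=0)
Line 11: ['sleepy'] (min_width=6, slack=6)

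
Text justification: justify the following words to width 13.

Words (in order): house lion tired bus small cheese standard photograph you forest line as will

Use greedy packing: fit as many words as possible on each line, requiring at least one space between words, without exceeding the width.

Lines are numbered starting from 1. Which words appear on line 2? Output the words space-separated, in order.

Line 1: ['house', 'lion'] (min_width=10, slack=3)
Line 2: ['tired', 'bus'] (min_width=9, slack=4)
Line 3: ['small', 'cheese'] (min_width=12, slack=1)
Line 4: ['standard'] (min_width=8, slack=5)
Line 5: ['photograph'] (min_width=10, slack=3)
Line 6: ['you', 'forest'] (min_width=10, slack=3)
Line 7: ['line', 'as', 'will'] (min_width=12, slack=1)

Answer: tired bus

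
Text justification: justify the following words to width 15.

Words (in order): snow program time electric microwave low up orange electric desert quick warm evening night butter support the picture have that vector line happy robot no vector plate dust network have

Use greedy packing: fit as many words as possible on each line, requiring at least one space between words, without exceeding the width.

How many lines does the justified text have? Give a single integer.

Answer: 15

Derivation:
Line 1: ['snow', 'program'] (min_width=12, slack=3)
Line 2: ['time', 'electric'] (min_width=13, slack=2)
Line 3: ['microwave', 'low'] (min_width=13, slack=2)
Line 4: ['up', 'orange'] (min_width=9, slack=6)
Line 5: ['electric', 'desert'] (min_width=15, slack=0)
Line 6: ['quick', 'warm'] (min_width=10, slack=5)
Line 7: ['evening', 'night'] (min_width=13, slack=2)
Line 8: ['butter', 'support'] (min_width=14, slack=1)
Line 9: ['the', 'picture'] (min_width=11, slack=4)
Line 10: ['have', 'that'] (min_width=9, slack=6)
Line 11: ['vector', 'line'] (min_width=11, slack=4)
Line 12: ['happy', 'robot', 'no'] (min_width=14, slack=1)
Line 13: ['vector', 'plate'] (min_width=12, slack=3)
Line 14: ['dust', 'network'] (min_width=12, slack=3)
Line 15: ['have'] (min_width=4, slack=11)
Total lines: 15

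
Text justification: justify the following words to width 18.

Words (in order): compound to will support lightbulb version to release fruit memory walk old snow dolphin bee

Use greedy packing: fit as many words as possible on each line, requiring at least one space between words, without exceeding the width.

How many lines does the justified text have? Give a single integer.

Line 1: ['compound', 'to', 'will'] (min_width=16, slack=2)
Line 2: ['support', 'lightbulb'] (min_width=17, slack=1)
Line 3: ['version', 'to', 'release'] (min_width=18, slack=0)
Line 4: ['fruit', 'memory', 'walk'] (min_width=17, slack=1)
Line 5: ['old', 'snow', 'dolphin'] (min_width=16, slack=2)
Line 6: ['bee'] (min_width=3, slack=15)
Total lines: 6

Answer: 6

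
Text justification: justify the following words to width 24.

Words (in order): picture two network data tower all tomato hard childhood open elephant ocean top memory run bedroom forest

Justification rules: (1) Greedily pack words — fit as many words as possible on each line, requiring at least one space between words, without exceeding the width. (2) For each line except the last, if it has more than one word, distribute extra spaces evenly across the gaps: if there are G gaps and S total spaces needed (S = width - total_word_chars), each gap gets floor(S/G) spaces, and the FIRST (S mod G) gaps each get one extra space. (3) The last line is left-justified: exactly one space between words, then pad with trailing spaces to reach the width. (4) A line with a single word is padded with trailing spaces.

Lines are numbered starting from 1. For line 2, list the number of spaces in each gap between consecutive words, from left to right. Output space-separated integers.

Line 1: ['picture', 'two', 'network', 'data'] (min_width=24, slack=0)
Line 2: ['tower', 'all', 'tomato', 'hard'] (min_width=21, slack=3)
Line 3: ['childhood', 'open', 'elephant'] (min_width=23, slack=1)
Line 4: ['ocean', 'top', 'memory', 'run'] (min_width=20, slack=4)
Line 5: ['bedroom', 'forest'] (min_width=14, slack=10)

Answer: 2 2 2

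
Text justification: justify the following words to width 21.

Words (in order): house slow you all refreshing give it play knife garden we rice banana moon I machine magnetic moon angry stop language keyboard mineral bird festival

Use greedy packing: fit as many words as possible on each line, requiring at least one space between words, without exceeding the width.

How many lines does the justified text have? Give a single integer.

Answer: 8

Derivation:
Line 1: ['house', 'slow', 'you', 'all'] (min_width=18, slack=3)
Line 2: ['refreshing', 'give', 'it'] (min_width=18, slack=3)
Line 3: ['play', 'knife', 'garden', 'we'] (min_width=20, slack=1)
Line 4: ['rice', 'banana', 'moon', 'I'] (min_width=18, slack=3)
Line 5: ['machine', 'magnetic', 'moon'] (min_width=21, slack=0)
Line 6: ['angry', 'stop', 'language'] (min_width=19, slack=2)
Line 7: ['keyboard', 'mineral', 'bird'] (min_width=21, slack=0)
Line 8: ['festival'] (min_width=8, slack=13)
Total lines: 8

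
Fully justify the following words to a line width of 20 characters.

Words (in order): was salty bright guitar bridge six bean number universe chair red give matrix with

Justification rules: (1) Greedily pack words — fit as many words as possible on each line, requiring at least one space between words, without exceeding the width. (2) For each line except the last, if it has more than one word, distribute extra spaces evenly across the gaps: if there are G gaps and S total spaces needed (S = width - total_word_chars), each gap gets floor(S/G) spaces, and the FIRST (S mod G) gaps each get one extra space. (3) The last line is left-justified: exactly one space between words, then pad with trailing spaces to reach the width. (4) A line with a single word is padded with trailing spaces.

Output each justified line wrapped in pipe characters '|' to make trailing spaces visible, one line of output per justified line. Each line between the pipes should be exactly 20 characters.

Answer: |was   salty   bright|
|guitar   bridge  six|
|bean number universe|
|chair    red    give|
|matrix with         |

Derivation:
Line 1: ['was', 'salty', 'bright'] (min_width=16, slack=4)
Line 2: ['guitar', 'bridge', 'six'] (min_width=17, slack=3)
Line 3: ['bean', 'number', 'universe'] (min_width=20, slack=0)
Line 4: ['chair', 'red', 'give'] (min_width=14, slack=6)
Line 5: ['matrix', 'with'] (min_width=11, slack=9)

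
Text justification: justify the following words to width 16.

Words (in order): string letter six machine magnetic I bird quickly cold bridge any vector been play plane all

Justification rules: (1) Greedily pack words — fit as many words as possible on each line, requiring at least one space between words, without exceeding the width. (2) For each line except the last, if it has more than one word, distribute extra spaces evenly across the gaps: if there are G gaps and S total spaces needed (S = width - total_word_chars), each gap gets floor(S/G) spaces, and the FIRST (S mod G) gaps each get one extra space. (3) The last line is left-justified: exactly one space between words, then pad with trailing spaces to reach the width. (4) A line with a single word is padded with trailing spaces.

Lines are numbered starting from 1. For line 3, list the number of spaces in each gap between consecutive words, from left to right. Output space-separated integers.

Answer: 2 1

Derivation:
Line 1: ['string', 'letter'] (min_width=13, slack=3)
Line 2: ['six', 'machine'] (min_width=11, slack=5)
Line 3: ['magnetic', 'I', 'bird'] (min_width=15, slack=1)
Line 4: ['quickly', 'cold'] (min_width=12, slack=4)
Line 5: ['bridge', 'any'] (min_width=10, slack=6)
Line 6: ['vector', 'been', 'play'] (min_width=16, slack=0)
Line 7: ['plane', 'all'] (min_width=9, slack=7)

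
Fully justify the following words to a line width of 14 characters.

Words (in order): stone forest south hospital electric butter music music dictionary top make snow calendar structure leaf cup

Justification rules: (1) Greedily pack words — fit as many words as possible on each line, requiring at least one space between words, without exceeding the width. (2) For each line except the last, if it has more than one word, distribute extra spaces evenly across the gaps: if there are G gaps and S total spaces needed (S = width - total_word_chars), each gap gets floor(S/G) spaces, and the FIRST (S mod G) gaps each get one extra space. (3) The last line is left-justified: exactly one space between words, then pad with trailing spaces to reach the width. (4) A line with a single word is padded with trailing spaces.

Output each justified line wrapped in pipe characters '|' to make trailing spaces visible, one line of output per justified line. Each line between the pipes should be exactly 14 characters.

Answer: |stone   forest|
|south hospital|
|electric      |
|butter   music|
|music         |
|dictionary top|
|make      snow|
|calendar      |
|structure leaf|
|cup           |

Derivation:
Line 1: ['stone', 'forest'] (min_width=12, slack=2)
Line 2: ['south', 'hospital'] (min_width=14, slack=0)
Line 3: ['electric'] (min_width=8, slack=6)
Line 4: ['butter', 'music'] (min_width=12, slack=2)
Line 5: ['music'] (min_width=5, slack=9)
Line 6: ['dictionary', 'top'] (min_width=14, slack=0)
Line 7: ['make', 'snow'] (min_width=9, slack=5)
Line 8: ['calendar'] (min_width=8, slack=6)
Line 9: ['structure', 'leaf'] (min_width=14, slack=0)
Line 10: ['cup'] (min_width=3, slack=11)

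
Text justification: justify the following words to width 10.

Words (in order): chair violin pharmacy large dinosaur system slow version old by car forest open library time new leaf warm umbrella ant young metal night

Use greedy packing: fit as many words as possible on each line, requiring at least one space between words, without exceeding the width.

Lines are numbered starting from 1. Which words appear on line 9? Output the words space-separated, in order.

Answer: old by car

Derivation:
Line 1: ['chair'] (min_width=5, slack=5)
Line 2: ['violin'] (min_width=6, slack=4)
Line 3: ['pharmacy'] (min_width=8, slack=2)
Line 4: ['large'] (min_width=5, slack=5)
Line 5: ['dinosaur'] (min_width=8, slack=2)
Line 6: ['system'] (min_width=6, slack=4)
Line 7: ['slow'] (min_width=4, slack=6)
Line 8: ['version'] (min_width=7, slack=3)
Line 9: ['old', 'by', 'car'] (min_width=10, slack=0)
Line 10: ['forest'] (min_width=6, slack=4)
Line 11: ['open'] (min_width=4, slack=6)
Line 12: ['library'] (min_width=7, slack=3)
Line 13: ['time', 'new'] (min_width=8, slack=2)
Line 14: ['leaf', 'warm'] (min_width=9, slack=1)
Line 15: ['umbrella'] (min_width=8, slack=2)
Line 16: ['ant', 'young'] (min_width=9, slack=1)
Line 17: ['metal'] (min_width=5, slack=5)
Line 18: ['night'] (min_width=5, slack=5)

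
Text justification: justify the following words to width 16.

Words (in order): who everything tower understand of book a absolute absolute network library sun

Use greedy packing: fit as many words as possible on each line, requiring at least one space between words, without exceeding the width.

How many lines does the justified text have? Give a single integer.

Line 1: ['who', 'everything'] (min_width=14, slack=2)
Line 2: ['tower', 'understand'] (min_width=16, slack=0)
Line 3: ['of', 'book', 'a'] (min_width=9, slack=7)
Line 4: ['absolute'] (min_width=8, slack=8)
Line 5: ['absolute', 'network'] (min_width=16, slack=0)
Line 6: ['library', 'sun'] (min_width=11, slack=5)
Total lines: 6

Answer: 6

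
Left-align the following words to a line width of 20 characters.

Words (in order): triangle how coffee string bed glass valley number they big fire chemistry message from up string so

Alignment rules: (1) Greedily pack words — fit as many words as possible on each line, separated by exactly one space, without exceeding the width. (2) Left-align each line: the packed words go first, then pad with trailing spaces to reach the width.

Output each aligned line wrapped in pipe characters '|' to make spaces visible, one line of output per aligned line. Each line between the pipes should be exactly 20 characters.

Answer: |triangle how coffee |
|string bed glass    |
|valley number they  |
|big fire chemistry  |
|message from up     |
|string so           |

Derivation:
Line 1: ['triangle', 'how', 'coffee'] (min_width=19, slack=1)
Line 2: ['string', 'bed', 'glass'] (min_width=16, slack=4)
Line 3: ['valley', 'number', 'they'] (min_width=18, slack=2)
Line 4: ['big', 'fire', 'chemistry'] (min_width=18, slack=2)
Line 5: ['message', 'from', 'up'] (min_width=15, slack=5)
Line 6: ['string', 'so'] (min_width=9, slack=11)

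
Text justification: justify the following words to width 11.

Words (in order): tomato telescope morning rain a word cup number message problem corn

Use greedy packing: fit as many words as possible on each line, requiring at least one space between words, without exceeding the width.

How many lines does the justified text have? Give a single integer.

Answer: 8

Derivation:
Line 1: ['tomato'] (min_width=6, slack=5)
Line 2: ['telescope'] (min_width=9, slack=2)
Line 3: ['morning'] (min_width=7, slack=4)
Line 4: ['rain', 'a', 'word'] (min_width=11, slack=0)
Line 5: ['cup', 'number'] (min_width=10, slack=1)
Line 6: ['message'] (min_width=7, slack=4)
Line 7: ['problem'] (min_width=7, slack=4)
Line 8: ['corn'] (min_width=4, slack=7)
Total lines: 8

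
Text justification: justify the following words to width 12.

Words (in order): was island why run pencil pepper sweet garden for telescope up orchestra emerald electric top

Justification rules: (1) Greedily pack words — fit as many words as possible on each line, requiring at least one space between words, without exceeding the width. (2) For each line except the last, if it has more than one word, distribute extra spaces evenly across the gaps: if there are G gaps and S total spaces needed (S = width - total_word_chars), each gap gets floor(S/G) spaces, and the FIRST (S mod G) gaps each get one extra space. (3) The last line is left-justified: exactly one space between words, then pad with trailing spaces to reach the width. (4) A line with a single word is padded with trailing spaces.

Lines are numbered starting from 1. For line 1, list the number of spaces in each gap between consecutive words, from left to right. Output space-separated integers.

Answer: 3

Derivation:
Line 1: ['was', 'island'] (min_width=10, slack=2)
Line 2: ['why', 'run'] (min_width=7, slack=5)
Line 3: ['pencil'] (min_width=6, slack=6)
Line 4: ['pepper', 'sweet'] (min_width=12, slack=0)
Line 5: ['garden', 'for'] (min_width=10, slack=2)
Line 6: ['telescope', 'up'] (min_width=12, slack=0)
Line 7: ['orchestra'] (min_width=9, slack=3)
Line 8: ['emerald'] (min_width=7, slack=5)
Line 9: ['electric', 'top'] (min_width=12, slack=0)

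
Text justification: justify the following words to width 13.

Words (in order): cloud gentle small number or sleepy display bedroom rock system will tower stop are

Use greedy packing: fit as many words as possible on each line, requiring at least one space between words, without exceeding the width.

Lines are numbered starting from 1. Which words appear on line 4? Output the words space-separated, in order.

Line 1: ['cloud', 'gentle'] (min_width=12, slack=1)
Line 2: ['small', 'number'] (min_width=12, slack=1)
Line 3: ['or', 'sleepy'] (min_width=9, slack=4)
Line 4: ['display'] (min_width=7, slack=6)
Line 5: ['bedroom', 'rock'] (min_width=12, slack=1)
Line 6: ['system', 'will'] (min_width=11, slack=2)
Line 7: ['tower', 'stop'] (min_width=10, slack=3)
Line 8: ['are'] (min_width=3, slack=10)

Answer: display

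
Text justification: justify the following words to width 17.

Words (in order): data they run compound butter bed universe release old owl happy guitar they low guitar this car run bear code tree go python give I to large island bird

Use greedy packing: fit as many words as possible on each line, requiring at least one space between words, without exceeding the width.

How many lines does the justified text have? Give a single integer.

Answer: 10

Derivation:
Line 1: ['data', 'they', 'run'] (min_width=13, slack=4)
Line 2: ['compound', 'butter'] (min_width=15, slack=2)
Line 3: ['bed', 'universe'] (min_width=12, slack=5)
Line 4: ['release', 'old', 'owl'] (min_width=15, slack=2)
Line 5: ['happy', 'guitar', 'they'] (min_width=17, slack=0)
Line 6: ['low', 'guitar', 'this'] (min_width=15, slack=2)
Line 7: ['car', 'run', 'bear', 'code'] (min_width=17, slack=0)
Line 8: ['tree', 'go', 'python'] (min_width=14, slack=3)
Line 9: ['give', 'I', 'to', 'large'] (min_width=15, slack=2)
Line 10: ['island', 'bird'] (min_width=11, slack=6)
Total lines: 10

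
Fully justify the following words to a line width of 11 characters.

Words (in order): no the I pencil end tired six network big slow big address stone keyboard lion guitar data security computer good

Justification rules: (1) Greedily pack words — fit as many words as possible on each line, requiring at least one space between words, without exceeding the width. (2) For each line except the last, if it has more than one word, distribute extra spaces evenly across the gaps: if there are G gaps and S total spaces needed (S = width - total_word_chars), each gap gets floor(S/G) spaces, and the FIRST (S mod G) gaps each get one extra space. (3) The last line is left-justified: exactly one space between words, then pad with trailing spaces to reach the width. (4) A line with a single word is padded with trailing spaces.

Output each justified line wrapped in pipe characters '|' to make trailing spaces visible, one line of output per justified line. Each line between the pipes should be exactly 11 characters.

Answer: |no   the  I|
|pencil  end|
|tired   six|
|network big|
|slow    big|
|address    |
|stone      |
|keyboard   |
|lion guitar|
|data       |
|security   |
|computer   |
|good       |

Derivation:
Line 1: ['no', 'the', 'I'] (min_width=8, slack=3)
Line 2: ['pencil', 'end'] (min_width=10, slack=1)
Line 3: ['tired', 'six'] (min_width=9, slack=2)
Line 4: ['network', 'big'] (min_width=11, slack=0)
Line 5: ['slow', 'big'] (min_width=8, slack=3)
Line 6: ['address'] (min_width=7, slack=4)
Line 7: ['stone'] (min_width=5, slack=6)
Line 8: ['keyboard'] (min_width=8, slack=3)
Line 9: ['lion', 'guitar'] (min_width=11, slack=0)
Line 10: ['data'] (min_width=4, slack=7)
Line 11: ['security'] (min_width=8, slack=3)
Line 12: ['computer'] (min_width=8, slack=3)
Line 13: ['good'] (min_width=4, slack=7)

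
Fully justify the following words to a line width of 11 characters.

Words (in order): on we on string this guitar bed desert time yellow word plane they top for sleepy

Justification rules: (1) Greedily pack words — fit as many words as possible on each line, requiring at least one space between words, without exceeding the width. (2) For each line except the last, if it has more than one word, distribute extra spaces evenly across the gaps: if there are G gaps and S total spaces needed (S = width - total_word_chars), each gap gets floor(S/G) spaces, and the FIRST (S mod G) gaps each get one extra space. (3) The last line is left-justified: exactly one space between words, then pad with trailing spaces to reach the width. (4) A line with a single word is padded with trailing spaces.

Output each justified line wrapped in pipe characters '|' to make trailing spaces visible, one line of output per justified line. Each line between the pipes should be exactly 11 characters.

Answer: |on   we  on|
|string this|
|guitar  bed|
|desert time|
|yellow word|
|plane  they|
|top     for|
|sleepy     |

Derivation:
Line 1: ['on', 'we', 'on'] (min_width=8, slack=3)
Line 2: ['string', 'this'] (min_width=11, slack=0)
Line 3: ['guitar', 'bed'] (min_width=10, slack=1)
Line 4: ['desert', 'time'] (min_width=11, slack=0)
Line 5: ['yellow', 'word'] (min_width=11, slack=0)
Line 6: ['plane', 'they'] (min_width=10, slack=1)
Line 7: ['top', 'for'] (min_width=7, slack=4)
Line 8: ['sleepy'] (min_width=6, slack=5)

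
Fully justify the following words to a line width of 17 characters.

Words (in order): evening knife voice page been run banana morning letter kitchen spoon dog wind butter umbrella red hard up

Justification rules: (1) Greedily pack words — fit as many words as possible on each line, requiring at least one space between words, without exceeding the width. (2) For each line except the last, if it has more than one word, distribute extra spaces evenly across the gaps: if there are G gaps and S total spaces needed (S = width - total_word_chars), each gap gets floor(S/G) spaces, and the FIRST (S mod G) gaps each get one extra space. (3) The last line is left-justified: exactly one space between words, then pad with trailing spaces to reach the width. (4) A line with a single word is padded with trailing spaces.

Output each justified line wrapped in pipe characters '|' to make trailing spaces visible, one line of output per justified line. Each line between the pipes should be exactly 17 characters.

Answer: |evening     knife|
|voice  page  been|
|run        banana|
|morning    letter|
|kitchen spoon dog|
|wind       butter|
|umbrella red hard|
|up               |

Derivation:
Line 1: ['evening', 'knife'] (min_width=13, slack=4)
Line 2: ['voice', 'page', 'been'] (min_width=15, slack=2)
Line 3: ['run', 'banana'] (min_width=10, slack=7)
Line 4: ['morning', 'letter'] (min_width=14, slack=3)
Line 5: ['kitchen', 'spoon', 'dog'] (min_width=17, slack=0)
Line 6: ['wind', 'butter'] (min_width=11, slack=6)
Line 7: ['umbrella', 'red', 'hard'] (min_width=17, slack=0)
Line 8: ['up'] (min_width=2, slack=15)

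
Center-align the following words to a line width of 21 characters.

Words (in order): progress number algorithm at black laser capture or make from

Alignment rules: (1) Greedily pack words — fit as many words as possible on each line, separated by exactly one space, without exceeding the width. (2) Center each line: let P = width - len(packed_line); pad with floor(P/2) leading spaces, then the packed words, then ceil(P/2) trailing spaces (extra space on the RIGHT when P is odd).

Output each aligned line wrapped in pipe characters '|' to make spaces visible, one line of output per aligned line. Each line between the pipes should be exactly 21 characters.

Line 1: ['progress', 'number'] (min_width=15, slack=6)
Line 2: ['algorithm', 'at', 'black'] (min_width=18, slack=3)
Line 3: ['laser', 'capture', 'or', 'make'] (min_width=21, slack=0)
Line 4: ['from'] (min_width=4, slack=17)

Answer: |   progress number   |
| algorithm at black  |
|laser capture or make|
|        from         |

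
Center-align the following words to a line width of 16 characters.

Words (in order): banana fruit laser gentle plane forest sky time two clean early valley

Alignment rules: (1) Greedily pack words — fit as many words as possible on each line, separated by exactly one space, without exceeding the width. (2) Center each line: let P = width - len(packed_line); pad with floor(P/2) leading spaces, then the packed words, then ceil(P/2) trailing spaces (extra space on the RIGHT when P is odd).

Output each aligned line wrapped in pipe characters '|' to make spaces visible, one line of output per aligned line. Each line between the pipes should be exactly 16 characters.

Answer: |  banana fruit  |
|  laser gentle  |
|plane forest sky|
| time two clean |
|  early valley  |

Derivation:
Line 1: ['banana', 'fruit'] (min_width=12, slack=4)
Line 2: ['laser', 'gentle'] (min_width=12, slack=4)
Line 3: ['plane', 'forest', 'sky'] (min_width=16, slack=0)
Line 4: ['time', 'two', 'clean'] (min_width=14, slack=2)
Line 5: ['early', 'valley'] (min_width=12, slack=4)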